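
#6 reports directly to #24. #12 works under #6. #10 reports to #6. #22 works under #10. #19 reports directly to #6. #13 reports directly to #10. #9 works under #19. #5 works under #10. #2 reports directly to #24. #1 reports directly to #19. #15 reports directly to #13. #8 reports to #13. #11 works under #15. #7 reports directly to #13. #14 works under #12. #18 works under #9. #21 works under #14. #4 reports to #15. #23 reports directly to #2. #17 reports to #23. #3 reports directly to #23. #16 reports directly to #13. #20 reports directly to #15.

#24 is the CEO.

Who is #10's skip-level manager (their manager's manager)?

#10 reports to #6, and #6 reports to #24. So #10's skip-level manager is #24.

#24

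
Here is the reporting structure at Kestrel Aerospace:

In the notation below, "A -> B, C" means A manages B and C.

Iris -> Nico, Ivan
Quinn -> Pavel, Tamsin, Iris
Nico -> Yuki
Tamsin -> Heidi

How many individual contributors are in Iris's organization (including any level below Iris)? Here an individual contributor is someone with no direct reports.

The people in Iris's organization with no one reporting to them are Ivan, Yuki. That is 2.

2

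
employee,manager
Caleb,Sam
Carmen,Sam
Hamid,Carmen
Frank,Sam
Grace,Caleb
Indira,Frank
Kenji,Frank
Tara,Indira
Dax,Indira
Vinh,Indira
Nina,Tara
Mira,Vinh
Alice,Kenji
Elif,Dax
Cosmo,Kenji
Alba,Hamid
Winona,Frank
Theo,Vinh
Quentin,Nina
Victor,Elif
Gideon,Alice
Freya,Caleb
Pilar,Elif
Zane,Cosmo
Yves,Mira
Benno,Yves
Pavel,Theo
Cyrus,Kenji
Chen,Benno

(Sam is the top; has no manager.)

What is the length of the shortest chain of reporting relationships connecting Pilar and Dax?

Pilar is in Dax's organization: the chain from Pilar up to Dax is Pilar → Elif → Dax, which is 2 links.

2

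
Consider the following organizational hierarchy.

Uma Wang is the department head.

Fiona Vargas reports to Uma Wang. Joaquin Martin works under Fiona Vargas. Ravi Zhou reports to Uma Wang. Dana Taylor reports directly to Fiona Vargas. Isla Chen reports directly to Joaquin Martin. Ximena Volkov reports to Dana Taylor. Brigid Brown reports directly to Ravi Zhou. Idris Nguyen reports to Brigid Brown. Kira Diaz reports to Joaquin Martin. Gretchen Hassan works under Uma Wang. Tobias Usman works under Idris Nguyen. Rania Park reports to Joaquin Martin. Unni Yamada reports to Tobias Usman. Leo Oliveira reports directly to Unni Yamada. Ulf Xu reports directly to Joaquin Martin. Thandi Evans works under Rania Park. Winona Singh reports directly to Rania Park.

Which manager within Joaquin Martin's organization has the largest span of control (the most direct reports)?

Joaquin Martin

Direct-report counts within Joaquin Martin's organization: Joaquin Martin has 4; Rania Park has 2. The largest is 4, held by Joaquin Martin.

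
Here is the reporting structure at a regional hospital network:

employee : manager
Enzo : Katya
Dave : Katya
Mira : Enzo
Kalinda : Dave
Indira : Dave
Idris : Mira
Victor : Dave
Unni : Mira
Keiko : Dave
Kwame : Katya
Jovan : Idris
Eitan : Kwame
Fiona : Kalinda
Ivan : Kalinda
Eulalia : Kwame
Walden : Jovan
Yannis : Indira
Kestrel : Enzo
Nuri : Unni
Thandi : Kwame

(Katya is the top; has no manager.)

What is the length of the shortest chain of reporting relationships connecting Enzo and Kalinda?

3

Enzo is 1 level below Katya, and Kalinda is 2 levels below Katya (their lowest common manager). The shortest path runs up from Enzo to Katya and back down to Kalinda: 1 + 2 = 3 links.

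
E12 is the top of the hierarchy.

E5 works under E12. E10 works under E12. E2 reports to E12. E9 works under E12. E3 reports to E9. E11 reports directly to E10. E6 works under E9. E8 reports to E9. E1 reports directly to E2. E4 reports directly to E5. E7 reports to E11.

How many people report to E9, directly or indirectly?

E9 directly manages E3, E6, E8. E3 has no reports. E6 has no reports. E8 has no reports. So E9's organization is 3 direct reports plus everyone under them: 1 + 1 + 1 = 3.

3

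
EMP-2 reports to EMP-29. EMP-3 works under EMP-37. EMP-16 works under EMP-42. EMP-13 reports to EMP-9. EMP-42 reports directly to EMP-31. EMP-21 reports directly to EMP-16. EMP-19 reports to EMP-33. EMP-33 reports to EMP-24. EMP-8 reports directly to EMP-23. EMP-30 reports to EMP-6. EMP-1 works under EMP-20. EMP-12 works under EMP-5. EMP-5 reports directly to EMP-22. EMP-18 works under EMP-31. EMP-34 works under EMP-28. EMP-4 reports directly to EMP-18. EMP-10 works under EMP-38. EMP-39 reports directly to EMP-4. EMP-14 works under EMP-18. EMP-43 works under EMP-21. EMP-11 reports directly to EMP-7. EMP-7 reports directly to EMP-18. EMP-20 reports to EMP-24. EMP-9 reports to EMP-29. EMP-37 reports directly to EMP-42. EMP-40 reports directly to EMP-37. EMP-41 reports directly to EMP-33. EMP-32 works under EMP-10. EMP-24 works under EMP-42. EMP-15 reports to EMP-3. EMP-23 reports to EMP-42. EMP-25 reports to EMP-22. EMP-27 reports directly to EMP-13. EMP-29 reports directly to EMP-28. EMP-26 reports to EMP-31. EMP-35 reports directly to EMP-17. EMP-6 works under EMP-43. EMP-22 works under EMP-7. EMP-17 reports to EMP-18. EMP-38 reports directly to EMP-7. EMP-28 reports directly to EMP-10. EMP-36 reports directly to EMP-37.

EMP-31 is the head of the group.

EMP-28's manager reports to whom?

EMP-28 reports to EMP-10, and EMP-10 reports to EMP-38. So EMP-28's skip-level manager is EMP-38.

EMP-38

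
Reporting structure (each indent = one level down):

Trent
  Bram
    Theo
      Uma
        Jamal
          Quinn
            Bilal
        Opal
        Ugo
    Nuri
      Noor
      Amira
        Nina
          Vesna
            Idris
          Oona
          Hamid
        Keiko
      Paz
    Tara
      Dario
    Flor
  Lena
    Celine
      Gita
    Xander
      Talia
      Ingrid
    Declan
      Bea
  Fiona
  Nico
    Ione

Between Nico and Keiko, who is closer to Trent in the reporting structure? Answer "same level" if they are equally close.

Nico

Nico is 1 level below Trent; Keiko is 4. Nico is higher.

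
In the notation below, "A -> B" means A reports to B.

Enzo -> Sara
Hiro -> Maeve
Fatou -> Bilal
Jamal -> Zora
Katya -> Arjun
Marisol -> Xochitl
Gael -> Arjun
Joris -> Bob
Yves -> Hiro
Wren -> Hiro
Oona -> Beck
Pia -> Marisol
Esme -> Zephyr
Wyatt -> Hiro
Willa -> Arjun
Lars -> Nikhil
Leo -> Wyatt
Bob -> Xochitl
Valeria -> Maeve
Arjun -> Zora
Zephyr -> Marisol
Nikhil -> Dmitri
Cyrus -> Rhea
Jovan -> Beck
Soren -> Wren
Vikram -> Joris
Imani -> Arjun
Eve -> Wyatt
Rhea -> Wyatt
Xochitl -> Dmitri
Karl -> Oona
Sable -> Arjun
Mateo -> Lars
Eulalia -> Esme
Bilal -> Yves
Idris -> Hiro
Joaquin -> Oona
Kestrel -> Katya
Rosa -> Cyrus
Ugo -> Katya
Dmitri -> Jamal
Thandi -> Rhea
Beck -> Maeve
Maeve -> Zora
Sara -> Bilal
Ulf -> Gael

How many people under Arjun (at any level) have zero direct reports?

The people in Arjun's organization with no one reporting to them are Sable, Ugo, Kestrel, Ulf, Willa, Imani. That is 6.

6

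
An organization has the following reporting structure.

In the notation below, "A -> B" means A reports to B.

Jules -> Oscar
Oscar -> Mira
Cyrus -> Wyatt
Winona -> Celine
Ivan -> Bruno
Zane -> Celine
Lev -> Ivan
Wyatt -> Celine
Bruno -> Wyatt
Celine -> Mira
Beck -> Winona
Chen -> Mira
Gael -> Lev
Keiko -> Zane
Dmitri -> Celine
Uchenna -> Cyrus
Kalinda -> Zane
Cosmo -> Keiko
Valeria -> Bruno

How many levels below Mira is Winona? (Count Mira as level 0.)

Chain from Winona up to Mira: Winona → Celine → Mira. That is 2 steps up, so Winona is 2 levels below Mira.

2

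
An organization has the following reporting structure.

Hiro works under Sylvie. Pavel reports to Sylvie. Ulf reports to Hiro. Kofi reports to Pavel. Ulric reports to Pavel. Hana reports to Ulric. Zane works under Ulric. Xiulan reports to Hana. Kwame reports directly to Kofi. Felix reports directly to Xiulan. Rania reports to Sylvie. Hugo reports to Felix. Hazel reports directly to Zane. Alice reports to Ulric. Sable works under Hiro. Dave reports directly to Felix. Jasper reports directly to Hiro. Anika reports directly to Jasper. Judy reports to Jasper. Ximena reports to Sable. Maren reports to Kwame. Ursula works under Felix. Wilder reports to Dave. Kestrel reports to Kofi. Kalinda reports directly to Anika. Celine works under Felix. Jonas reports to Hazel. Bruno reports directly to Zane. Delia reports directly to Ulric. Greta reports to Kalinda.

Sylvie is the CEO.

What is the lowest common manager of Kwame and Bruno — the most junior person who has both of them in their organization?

Pavel

Kwame's chain of managers is Kofi, Pavel, Sylvie. Bruno's chain of managers is Zane, Ulric, Pavel, Sylvie. The first manager that appears in both chains is Pavel.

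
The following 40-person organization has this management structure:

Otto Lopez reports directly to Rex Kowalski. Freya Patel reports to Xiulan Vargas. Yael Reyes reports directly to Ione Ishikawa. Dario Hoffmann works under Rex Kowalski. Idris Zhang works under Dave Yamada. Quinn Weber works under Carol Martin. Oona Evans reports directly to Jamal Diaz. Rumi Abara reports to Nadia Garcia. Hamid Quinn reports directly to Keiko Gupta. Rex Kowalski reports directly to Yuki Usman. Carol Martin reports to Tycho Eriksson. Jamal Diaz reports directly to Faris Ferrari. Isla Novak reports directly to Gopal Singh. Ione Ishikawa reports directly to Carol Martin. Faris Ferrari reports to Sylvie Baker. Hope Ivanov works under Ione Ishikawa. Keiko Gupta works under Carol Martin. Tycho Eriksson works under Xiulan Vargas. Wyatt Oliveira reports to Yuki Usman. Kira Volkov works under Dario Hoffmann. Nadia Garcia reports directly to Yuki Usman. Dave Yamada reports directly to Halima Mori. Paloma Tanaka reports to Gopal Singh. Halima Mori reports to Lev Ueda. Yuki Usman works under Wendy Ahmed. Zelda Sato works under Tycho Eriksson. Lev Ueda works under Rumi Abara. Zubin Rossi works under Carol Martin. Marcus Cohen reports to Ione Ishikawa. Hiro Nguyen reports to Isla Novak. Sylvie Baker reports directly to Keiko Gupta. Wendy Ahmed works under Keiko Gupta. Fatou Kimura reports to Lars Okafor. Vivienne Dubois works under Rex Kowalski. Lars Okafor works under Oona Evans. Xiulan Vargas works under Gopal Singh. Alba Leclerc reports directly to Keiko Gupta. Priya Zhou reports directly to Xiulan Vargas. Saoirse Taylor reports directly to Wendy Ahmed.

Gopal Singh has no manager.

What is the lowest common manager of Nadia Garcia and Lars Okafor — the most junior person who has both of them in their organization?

Keiko Gupta

Nadia Garcia's chain of managers is Yuki Usman, Wendy Ahmed, Keiko Gupta, Carol Martin, Tycho Eriksson, Xiulan Vargas, Gopal Singh. Lars Okafor's chain of managers is Oona Evans, Jamal Diaz, Faris Ferrari, Sylvie Baker, Keiko Gupta, Carol Martin, Tycho Eriksson, Xiulan Vargas, Gopal Singh. The first manager that appears in both chains is Keiko Gupta.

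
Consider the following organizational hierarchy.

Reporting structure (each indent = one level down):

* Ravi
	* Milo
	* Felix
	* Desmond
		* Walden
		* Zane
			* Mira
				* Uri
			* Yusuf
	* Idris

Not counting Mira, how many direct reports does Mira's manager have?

1

Mira reports to Zane. Zane's other direct reports are Yusuf — 1 peer.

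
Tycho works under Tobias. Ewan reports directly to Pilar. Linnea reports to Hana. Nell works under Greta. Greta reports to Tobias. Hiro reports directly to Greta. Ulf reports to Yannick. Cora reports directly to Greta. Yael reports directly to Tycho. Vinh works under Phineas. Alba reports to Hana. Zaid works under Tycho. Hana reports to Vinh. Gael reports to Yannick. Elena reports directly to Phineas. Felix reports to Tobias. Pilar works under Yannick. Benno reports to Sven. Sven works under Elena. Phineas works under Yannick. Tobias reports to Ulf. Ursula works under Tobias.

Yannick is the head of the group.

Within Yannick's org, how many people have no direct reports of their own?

The people in Yannick's organization with no one reporting to them are Ewan, Benno, Alba, Linnea, Gael, Felix, Nell, Cora, Hiro, Ursula, Yael, Zaid. That is 12.

12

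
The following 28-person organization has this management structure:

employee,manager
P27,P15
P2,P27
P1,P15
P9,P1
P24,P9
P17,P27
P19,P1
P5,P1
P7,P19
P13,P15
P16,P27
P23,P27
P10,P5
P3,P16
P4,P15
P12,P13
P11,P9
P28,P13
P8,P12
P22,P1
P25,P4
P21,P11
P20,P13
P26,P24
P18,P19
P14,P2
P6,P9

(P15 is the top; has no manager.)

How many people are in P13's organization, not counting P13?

P13 directly manages P12, P28, P20. Under P12: P8 (1). P28 has no reports. P20 has no reports. So P13's organization is 3 direct reports plus everyone under them: 2 + 1 + 1 = 4.

4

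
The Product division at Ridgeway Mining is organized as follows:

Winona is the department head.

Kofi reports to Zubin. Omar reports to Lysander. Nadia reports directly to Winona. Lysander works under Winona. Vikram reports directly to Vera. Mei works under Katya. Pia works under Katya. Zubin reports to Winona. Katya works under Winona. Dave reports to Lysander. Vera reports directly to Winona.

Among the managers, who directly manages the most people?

Winona

Direct-report counts: Winona has 5; Zubin has 1; Lysander has 2; Katya has 2; Vera has 1. The largest is 5, held by Winona.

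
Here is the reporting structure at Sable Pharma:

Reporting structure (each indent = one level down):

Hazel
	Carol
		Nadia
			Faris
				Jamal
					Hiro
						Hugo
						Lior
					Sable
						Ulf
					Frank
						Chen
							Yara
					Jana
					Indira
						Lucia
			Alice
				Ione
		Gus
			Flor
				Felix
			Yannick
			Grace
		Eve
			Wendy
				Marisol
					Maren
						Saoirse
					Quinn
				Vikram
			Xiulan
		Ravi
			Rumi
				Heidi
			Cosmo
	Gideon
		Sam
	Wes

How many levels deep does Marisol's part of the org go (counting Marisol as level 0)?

2

The longest chain under Marisol runs Marisol → Maren → Saoirse, which is 2 levels below Marisol.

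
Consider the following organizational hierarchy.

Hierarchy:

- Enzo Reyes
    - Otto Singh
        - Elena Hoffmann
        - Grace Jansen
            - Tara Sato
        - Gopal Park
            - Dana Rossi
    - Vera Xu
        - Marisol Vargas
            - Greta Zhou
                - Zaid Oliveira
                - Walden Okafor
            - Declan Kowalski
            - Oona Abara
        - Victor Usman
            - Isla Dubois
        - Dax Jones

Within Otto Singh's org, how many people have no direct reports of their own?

3

The people in Otto Singh's organization with no one reporting to them are Dana Rossi, Tara Sato, Elena Hoffmann. That is 3.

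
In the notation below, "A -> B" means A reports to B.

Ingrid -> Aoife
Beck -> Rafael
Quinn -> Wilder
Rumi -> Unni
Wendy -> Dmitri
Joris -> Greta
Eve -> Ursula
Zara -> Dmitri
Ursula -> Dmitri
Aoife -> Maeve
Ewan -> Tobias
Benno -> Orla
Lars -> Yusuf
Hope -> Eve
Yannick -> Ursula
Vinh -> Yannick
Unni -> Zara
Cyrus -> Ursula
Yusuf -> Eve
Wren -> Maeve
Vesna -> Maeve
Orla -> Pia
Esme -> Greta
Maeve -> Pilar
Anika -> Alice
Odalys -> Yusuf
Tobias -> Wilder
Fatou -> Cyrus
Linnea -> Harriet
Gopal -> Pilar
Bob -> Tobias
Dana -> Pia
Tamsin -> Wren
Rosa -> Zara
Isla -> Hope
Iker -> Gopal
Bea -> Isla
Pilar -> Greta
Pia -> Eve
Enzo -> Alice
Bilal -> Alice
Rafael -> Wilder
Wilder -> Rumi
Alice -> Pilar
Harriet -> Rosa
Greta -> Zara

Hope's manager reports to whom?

Ursula

Hope reports to Eve, and Eve reports to Ursula. So Hope's skip-level manager is Ursula.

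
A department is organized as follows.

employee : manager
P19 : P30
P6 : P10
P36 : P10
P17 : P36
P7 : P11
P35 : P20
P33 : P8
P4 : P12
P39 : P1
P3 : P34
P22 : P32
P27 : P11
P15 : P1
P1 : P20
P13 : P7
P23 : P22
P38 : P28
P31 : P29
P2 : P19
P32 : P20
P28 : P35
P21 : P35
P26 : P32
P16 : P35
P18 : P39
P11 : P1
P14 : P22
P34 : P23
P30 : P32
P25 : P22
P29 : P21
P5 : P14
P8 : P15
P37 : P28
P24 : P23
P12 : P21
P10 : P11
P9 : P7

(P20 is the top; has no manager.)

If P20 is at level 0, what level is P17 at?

Chain from P17 up to P20: P17 → P36 → P10 → P11 → P1 → P20. That is 5 steps up, so P17 is 5 levels below P20.

5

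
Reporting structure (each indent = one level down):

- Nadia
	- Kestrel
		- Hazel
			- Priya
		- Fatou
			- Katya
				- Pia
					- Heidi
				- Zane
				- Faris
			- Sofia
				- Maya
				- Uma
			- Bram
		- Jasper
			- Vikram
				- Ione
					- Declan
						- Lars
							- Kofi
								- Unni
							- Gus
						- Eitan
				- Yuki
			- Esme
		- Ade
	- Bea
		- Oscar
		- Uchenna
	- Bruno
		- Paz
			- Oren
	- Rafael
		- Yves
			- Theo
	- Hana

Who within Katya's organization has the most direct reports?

Direct-report counts within Katya's organization: Katya has 3; Pia has 1. The largest is 3, held by Katya.

Katya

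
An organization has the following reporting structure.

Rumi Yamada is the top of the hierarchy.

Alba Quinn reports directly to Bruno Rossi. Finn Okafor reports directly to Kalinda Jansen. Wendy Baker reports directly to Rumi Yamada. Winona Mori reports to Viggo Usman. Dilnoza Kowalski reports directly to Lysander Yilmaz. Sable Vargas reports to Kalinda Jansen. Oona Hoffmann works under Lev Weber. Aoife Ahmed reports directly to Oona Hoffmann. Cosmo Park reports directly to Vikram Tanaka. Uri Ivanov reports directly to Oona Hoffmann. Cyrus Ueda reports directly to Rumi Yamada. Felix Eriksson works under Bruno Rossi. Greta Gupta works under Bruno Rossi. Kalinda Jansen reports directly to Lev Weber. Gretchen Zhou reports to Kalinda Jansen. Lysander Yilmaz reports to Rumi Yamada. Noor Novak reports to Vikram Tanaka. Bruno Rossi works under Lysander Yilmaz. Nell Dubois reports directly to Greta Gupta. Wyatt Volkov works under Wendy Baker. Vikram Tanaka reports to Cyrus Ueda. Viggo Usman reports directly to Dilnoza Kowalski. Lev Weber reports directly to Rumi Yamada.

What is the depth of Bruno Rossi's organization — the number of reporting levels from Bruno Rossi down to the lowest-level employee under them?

The longest chain under Bruno Rossi runs Bruno Rossi → Greta Gupta → Nell Dubois, which is 2 levels below Bruno Rossi.

2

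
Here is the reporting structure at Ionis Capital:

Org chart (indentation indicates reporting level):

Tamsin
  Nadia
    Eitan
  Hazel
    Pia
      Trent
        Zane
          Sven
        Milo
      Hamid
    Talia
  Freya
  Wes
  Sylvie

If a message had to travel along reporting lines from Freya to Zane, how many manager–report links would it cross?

Freya is 1 level below Tamsin, and Zane is 4 levels below Tamsin (their lowest common manager). The shortest path runs up from Freya to Tamsin and back down to Zane: 1 + 4 = 5 links.

5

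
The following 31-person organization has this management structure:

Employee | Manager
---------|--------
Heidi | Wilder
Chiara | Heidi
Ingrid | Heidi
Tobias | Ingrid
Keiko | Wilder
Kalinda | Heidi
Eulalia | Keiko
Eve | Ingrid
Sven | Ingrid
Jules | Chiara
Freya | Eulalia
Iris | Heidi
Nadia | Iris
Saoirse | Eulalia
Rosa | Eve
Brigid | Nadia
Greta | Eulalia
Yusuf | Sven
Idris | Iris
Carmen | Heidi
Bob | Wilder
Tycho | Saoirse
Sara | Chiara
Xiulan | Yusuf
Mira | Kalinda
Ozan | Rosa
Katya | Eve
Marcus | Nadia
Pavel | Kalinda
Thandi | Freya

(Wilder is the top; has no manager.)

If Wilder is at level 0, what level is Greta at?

Chain from Greta up to Wilder: Greta → Eulalia → Keiko → Wilder. That is 3 steps up, so Greta is 3 levels below Wilder.

3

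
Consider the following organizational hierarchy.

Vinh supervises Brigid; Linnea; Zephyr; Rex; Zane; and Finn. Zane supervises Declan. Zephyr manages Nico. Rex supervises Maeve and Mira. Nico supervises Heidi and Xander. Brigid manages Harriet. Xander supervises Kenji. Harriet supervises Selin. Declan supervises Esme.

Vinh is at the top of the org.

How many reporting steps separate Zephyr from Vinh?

Chain from Zephyr up to Vinh: Zephyr → Vinh. That is 1 step up, so Zephyr is 1 level below Vinh.

1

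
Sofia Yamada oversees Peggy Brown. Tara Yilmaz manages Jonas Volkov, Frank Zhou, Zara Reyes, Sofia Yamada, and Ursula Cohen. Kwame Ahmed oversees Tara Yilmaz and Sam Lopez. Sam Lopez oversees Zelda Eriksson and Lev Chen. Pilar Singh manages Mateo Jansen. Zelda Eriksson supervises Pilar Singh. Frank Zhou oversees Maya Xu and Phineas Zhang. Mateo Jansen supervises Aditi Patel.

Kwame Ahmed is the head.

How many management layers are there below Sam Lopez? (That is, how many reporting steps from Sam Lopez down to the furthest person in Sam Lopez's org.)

The longest chain under Sam Lopez runs Sam Lopez → Zelda Eriksson → Pilar Singh → Mateo Jansen → Aditi Patel, which is 4 levels below Sam Lopez.

4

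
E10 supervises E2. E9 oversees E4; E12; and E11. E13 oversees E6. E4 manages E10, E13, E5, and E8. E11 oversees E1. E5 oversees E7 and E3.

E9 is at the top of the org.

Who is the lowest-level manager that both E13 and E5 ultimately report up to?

E13's chain of managers is E4, E9. E5's chain of managers is E4, E9. The first manager that appears in both chains is E4.

E4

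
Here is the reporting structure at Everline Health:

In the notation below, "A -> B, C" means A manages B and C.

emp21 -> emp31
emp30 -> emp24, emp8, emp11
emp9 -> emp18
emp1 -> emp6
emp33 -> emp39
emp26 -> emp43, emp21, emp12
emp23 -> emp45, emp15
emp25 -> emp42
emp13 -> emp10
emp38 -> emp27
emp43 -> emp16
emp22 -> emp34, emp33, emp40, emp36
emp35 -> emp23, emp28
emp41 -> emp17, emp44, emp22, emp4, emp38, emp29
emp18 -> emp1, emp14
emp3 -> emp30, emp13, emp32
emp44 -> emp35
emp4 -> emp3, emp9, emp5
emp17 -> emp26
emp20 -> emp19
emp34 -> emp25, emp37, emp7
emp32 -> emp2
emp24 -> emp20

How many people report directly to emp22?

emp22 directly manages emp34, emp33, emp40, emp36. That is 4 direct reports.

4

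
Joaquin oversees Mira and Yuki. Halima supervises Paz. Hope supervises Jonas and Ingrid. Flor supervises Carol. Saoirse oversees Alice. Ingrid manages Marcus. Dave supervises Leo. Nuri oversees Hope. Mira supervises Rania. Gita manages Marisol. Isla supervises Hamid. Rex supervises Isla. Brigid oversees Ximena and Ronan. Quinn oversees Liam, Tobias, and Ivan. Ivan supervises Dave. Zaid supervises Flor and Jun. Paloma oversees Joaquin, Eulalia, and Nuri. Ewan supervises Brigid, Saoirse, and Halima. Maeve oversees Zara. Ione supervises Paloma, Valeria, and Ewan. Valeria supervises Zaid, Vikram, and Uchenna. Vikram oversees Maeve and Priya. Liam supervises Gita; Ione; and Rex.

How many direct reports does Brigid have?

2

Brigid directly manages Ximena, Ronan. That is 2 direct reports.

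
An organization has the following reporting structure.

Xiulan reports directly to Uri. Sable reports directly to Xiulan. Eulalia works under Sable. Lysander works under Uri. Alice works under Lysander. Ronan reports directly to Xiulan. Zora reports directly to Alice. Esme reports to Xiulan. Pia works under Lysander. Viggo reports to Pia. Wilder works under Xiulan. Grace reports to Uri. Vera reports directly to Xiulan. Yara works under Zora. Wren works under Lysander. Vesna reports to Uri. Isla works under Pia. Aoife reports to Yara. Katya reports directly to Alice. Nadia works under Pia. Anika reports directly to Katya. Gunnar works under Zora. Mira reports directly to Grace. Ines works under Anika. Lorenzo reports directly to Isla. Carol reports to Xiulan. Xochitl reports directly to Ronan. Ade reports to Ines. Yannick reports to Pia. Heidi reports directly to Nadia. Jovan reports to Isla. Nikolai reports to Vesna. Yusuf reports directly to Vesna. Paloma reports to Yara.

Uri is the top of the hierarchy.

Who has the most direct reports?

Xiulan

Direct-report counts: Uri has 4; Vesna has 2; Grace has 1; Lysander has 3; Pia has 4; Nadia has 1; Isla has 2; Alice has 2; Katya has 1; Anika has 1; Ines has 1; Zora has 2; Yara has 2; Xiulan has 6; Ronan has 1; Sable has 1. The largest is 6, held by Xiulan.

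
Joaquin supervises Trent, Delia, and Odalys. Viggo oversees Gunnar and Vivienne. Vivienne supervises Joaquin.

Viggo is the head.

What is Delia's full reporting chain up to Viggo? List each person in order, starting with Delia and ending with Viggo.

Delia -> Joaquin -> Vivienne -> Viggo

Delia reports to Joaquin. Joaquin reports to Vivienne. Vivienne reports to Viggo. Viggo is at the top.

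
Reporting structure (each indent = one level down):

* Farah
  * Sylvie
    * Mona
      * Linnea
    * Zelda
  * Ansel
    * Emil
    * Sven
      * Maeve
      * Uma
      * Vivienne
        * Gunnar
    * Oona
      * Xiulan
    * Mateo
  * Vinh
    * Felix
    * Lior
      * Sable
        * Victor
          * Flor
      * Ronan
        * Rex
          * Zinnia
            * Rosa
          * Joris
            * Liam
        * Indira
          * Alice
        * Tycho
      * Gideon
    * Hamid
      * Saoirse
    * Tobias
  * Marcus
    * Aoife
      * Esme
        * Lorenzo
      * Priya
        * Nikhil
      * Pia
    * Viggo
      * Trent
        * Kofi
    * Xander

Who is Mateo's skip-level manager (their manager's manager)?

Mateo reports to Ansel, and Ansel reports to Farah. So Mateo's skip-level manager is Farah.

Farah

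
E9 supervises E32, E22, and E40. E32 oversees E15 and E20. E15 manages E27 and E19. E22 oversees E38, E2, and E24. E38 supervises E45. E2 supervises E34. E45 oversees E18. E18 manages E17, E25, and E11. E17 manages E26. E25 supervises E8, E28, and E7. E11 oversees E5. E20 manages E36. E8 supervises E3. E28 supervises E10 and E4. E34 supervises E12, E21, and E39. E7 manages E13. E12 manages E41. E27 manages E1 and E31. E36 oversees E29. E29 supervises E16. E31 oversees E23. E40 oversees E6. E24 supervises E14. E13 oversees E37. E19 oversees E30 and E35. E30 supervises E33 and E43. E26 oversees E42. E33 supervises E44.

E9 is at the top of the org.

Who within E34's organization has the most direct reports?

Direct-report counts within E34's organization: E34 has 3; E12 has 1. The largest is 3, held by E34.

E34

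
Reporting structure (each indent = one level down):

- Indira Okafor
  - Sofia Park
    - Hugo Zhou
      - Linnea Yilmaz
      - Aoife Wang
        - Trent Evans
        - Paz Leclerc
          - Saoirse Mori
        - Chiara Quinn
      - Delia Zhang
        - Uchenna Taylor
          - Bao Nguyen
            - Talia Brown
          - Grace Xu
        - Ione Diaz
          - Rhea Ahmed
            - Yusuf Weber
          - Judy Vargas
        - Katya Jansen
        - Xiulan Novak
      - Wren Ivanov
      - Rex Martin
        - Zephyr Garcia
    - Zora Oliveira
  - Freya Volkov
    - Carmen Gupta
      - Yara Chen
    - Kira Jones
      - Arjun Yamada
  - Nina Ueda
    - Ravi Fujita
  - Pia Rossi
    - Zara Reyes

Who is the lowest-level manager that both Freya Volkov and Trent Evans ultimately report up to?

Indira Okafor

Freya Volkov's chain of managers is Indira Okafor. Trent Evans's chain of managers is Aoife Wang, Hugo Zhou, Sofia Park, Indira Okafor. The first manager that appears in both chains is Indira Okafor.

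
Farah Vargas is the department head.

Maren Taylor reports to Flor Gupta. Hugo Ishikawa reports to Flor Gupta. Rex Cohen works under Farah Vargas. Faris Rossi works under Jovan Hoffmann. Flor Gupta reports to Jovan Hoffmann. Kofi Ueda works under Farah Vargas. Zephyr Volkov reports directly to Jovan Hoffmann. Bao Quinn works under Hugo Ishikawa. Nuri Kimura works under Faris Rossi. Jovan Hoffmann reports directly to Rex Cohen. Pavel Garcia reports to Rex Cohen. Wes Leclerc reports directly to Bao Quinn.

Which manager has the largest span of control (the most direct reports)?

Jovan Hoffmann

Direct-report counts: Farah Vargas has 2; Rex Cohen has 2; Jovan Hoffmann has 3; Faris Rossi has 1; Flor Gupta has 2; Hugo Ishikawa has 1; Bao Quinn has 1. The largest is 3, held by Jovan Hoffmann.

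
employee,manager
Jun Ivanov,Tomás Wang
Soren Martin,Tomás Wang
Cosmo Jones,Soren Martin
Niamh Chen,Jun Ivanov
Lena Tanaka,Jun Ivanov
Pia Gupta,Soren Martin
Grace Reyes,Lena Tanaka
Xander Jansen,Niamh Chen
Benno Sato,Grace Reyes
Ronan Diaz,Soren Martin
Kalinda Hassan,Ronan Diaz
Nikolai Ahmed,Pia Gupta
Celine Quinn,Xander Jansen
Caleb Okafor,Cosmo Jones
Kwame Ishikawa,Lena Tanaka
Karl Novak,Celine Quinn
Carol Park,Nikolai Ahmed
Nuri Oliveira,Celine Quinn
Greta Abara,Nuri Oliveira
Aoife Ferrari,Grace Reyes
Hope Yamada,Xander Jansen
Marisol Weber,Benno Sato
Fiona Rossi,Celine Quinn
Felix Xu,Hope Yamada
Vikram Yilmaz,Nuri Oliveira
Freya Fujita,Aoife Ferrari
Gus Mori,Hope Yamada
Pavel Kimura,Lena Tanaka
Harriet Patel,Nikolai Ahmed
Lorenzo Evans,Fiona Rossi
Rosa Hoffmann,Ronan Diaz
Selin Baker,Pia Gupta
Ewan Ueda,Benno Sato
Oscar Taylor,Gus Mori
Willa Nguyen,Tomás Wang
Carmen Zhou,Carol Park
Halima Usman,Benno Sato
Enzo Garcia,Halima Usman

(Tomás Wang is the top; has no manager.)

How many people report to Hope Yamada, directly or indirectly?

3

Hope Yamada directly manages Felix Xu, Gus Mori. Felix Xu has no reports. Under Gus Mori: Oscar Taylor (1). So Hope Yamada's organization is 2 direct reports plus everyone under them: 1 + 2 = 3.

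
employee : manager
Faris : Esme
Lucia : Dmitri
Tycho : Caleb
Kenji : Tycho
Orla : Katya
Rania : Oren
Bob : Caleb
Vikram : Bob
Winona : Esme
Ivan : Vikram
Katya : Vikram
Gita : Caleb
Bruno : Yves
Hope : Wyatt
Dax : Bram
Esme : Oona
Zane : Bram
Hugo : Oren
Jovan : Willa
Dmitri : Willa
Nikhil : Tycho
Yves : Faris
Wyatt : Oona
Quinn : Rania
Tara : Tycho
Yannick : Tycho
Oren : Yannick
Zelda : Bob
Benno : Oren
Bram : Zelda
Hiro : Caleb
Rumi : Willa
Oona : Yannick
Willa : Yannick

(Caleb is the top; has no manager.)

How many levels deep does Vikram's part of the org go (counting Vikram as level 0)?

2

The longest chain under Vikram runs Vikram → Katya → Orla, which is 2 levels below Vikram.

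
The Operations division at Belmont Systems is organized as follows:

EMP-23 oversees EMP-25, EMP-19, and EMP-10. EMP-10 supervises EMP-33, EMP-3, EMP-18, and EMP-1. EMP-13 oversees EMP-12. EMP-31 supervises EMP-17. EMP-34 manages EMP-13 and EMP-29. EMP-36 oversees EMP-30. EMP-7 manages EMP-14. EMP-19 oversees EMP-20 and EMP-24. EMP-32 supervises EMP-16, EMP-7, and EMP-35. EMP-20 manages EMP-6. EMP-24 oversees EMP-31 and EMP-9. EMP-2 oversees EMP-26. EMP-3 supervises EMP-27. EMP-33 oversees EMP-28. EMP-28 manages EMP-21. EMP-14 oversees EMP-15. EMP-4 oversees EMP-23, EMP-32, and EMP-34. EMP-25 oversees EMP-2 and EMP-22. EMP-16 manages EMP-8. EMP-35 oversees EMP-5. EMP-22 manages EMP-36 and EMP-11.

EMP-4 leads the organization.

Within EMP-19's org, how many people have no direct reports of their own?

3

The people in EMP-19's organization with no one reporting to them are EMP-9, EMP-17, EMP-6. That is 3.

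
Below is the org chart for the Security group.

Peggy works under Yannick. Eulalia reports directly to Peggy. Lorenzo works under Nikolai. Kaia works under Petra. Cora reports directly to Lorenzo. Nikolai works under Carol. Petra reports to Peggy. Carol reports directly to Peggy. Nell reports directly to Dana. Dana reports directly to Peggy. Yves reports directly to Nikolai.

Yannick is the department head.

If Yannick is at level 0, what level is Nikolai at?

Chain from Nikolai up to Yannick: Nikolai → Carol → Peggy → Yannick. That is 3 steps up, so Nikolai is 3 levels below Yannick.

3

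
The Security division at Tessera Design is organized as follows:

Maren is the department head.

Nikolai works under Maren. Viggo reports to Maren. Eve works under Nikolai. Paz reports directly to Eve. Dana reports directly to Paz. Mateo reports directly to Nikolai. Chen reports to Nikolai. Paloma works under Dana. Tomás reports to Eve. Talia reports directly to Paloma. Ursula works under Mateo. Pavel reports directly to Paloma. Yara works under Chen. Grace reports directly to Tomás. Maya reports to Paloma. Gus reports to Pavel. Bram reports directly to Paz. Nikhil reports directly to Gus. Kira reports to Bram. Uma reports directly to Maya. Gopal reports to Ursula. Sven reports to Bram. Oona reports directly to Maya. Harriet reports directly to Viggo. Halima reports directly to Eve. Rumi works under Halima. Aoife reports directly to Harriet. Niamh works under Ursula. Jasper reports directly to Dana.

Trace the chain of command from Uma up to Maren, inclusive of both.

Uma -> Maya -> Paloma -> Dana -> Paz -> Eve -> Nikolai -> Maren

Uma reports to Maya. Maya reports to Paloma. Paloma reports to Dana. Dana reports to Paz. Paz reports to Eve. Eve reports to Nikolai. Nikolai reports to Maren. Maren is at the top.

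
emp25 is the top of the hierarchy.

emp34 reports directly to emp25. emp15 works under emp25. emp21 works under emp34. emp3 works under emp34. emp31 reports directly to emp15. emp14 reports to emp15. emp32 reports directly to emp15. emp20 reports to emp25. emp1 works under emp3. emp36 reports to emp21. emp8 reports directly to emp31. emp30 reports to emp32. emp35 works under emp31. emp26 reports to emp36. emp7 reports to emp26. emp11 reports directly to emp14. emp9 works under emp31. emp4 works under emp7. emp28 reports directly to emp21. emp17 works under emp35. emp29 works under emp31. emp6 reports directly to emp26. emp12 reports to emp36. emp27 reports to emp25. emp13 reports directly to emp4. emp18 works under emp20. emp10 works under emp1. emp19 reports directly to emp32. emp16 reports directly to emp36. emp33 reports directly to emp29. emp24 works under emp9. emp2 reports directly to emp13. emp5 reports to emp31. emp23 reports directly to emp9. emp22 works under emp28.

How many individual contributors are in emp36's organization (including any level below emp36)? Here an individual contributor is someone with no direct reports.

4

The people in emp36's organization with no one reporting to them are emp16, emp12, emp6, emp2. That is 4.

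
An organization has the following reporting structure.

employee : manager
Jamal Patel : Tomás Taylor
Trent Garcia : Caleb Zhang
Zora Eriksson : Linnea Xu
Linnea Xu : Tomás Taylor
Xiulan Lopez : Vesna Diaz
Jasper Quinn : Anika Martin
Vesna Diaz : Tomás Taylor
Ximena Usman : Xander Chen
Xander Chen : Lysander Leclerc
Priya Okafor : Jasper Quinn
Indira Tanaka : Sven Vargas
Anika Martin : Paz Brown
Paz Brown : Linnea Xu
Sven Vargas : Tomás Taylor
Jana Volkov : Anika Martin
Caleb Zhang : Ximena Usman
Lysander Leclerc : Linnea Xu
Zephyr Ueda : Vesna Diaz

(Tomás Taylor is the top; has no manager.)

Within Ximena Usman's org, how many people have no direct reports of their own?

1

The only person in Ximena Usman's organization with no one reporting to them is Trent Garcia. That is 1.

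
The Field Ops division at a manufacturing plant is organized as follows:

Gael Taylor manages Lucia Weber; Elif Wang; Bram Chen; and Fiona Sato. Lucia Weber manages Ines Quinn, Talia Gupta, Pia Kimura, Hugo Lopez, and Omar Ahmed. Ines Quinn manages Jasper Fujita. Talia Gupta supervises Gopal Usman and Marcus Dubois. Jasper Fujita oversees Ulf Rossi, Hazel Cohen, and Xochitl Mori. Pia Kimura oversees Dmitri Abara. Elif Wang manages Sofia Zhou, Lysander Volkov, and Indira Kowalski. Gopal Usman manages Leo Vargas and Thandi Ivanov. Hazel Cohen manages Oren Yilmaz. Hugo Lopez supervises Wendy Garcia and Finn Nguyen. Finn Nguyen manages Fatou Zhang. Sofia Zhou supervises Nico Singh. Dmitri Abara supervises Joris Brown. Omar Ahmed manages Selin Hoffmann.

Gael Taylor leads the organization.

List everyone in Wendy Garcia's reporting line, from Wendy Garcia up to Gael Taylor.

Wendy Garcia -> Hugo Lopez -> Lucia Weber -> Gael Taylor

Wendy Garcia reports to Hugo Lopez. Hugo Lopez reports to Lucia Weber. Lucia Weber reports to Gael Taylor. Gael Taylor is at the top.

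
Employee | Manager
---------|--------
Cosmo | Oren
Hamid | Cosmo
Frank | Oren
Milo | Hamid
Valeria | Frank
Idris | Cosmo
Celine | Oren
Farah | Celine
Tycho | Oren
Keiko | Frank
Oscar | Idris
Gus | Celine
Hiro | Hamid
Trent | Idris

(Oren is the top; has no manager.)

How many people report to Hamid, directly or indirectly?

2

Hamid directly manages Milo, Hiro. Milo has no reports. Hiro has no reports. So Hamid's organization is 2 direct reports plus everyone under them: 1 + 1 = 2.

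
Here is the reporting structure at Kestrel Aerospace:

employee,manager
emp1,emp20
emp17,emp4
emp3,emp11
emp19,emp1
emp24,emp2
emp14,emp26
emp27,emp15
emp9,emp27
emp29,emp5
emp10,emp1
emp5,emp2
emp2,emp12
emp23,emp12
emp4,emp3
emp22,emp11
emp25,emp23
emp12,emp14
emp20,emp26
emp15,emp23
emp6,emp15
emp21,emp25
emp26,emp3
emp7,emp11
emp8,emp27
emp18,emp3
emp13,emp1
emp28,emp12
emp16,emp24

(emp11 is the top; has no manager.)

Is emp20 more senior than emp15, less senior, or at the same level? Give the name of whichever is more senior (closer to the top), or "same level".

emp20 is 3 levels below emp11; emp15 is 6. emp20 is higher.

emp20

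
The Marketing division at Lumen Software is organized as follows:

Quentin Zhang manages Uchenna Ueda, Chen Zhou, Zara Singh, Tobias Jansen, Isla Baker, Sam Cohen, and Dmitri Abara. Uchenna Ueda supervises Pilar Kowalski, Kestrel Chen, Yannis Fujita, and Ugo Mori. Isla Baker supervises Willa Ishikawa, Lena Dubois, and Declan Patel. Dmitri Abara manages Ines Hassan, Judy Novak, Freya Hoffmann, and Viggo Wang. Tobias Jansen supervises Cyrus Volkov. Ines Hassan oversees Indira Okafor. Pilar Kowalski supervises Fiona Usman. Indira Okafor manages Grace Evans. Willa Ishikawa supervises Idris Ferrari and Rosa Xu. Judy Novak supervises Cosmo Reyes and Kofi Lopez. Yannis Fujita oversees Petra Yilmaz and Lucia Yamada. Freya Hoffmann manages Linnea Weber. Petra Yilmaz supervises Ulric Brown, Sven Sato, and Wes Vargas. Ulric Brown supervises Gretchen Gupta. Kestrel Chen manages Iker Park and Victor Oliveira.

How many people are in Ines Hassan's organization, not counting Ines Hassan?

Ines Hassan directly manages Indira Okafor. Under Indira Okafor: Grace Evans (1). That's 2 in total.

2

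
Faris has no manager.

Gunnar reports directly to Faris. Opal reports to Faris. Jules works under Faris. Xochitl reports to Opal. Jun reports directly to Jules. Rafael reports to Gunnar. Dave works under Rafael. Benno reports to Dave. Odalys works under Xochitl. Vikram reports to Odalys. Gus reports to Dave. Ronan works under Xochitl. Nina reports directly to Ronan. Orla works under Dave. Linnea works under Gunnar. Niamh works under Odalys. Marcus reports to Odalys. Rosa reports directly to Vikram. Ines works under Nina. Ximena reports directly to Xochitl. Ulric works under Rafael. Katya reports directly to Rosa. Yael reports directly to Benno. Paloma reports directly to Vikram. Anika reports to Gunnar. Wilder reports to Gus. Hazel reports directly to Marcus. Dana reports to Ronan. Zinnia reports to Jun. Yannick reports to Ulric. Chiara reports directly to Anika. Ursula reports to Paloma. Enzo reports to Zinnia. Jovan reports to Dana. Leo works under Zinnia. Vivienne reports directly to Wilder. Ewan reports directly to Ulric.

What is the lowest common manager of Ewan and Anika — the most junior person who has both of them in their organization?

Ewan's chain of managers is Ulric, Rafael, Gunnar, Faris. Anika's chain of managers is Gunnar, Faris. The first manager that appears in both chains is Gunnar.

Gunnar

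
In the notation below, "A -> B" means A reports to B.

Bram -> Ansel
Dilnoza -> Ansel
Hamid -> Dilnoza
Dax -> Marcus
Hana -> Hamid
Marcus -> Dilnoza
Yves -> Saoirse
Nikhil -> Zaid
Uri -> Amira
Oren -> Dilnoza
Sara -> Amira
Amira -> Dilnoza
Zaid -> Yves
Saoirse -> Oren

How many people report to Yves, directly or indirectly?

2

Yves directly manages Zaid. Under Zaid: Nikhil (1). That's 2 in total.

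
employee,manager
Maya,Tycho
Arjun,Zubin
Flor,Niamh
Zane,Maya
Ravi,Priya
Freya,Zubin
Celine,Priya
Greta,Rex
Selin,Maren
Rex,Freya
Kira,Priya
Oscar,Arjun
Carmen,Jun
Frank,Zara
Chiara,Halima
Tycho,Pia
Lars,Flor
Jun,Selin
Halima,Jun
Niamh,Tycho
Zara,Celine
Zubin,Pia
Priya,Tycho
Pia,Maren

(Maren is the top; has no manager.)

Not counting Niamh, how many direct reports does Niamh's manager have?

Niamh reports to Tycho. Tycho's other direct reports are Priya, Maya — 2 peers.

2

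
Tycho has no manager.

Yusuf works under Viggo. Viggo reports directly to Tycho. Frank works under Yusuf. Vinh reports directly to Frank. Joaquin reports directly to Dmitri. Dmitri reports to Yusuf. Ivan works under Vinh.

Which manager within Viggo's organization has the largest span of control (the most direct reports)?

Direct-report counts within Viggo's organization: Viggo has 1; Yusuf has 2; Frank has 1; Vinh has 1; Dmitri has 1. The largest is 2, held by Yusuf.

Yusuf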